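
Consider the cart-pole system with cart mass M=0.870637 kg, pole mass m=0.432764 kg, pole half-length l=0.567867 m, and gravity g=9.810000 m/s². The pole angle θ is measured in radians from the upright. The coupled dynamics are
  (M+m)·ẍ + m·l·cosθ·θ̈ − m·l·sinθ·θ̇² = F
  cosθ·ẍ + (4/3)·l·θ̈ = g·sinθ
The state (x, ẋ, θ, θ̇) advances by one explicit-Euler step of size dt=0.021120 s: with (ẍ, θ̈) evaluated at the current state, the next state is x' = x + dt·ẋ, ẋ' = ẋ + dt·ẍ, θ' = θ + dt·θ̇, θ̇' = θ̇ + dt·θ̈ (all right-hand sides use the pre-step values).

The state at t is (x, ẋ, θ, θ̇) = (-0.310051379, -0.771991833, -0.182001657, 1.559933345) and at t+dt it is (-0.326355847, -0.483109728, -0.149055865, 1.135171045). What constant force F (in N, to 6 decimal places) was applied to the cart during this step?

ẍ = (ẋ'−ẋ)/dt = (-0.483109728−-0.771991833)/0.021120 = 13.678130
θ̈ = (θ̇'−θ̇)/dt = (1.135171045−1.559933345)/0.021120 = -20.111851
sinθ=-0.180999, cosθ=0.983483
F = (M+m)·ẍ + m·l·cosθ·θ̈ − m·l·sinθ·θ̇² = 17.828088 + -4.860902 − -0.108239 = 13.075426

F = 13.075426 N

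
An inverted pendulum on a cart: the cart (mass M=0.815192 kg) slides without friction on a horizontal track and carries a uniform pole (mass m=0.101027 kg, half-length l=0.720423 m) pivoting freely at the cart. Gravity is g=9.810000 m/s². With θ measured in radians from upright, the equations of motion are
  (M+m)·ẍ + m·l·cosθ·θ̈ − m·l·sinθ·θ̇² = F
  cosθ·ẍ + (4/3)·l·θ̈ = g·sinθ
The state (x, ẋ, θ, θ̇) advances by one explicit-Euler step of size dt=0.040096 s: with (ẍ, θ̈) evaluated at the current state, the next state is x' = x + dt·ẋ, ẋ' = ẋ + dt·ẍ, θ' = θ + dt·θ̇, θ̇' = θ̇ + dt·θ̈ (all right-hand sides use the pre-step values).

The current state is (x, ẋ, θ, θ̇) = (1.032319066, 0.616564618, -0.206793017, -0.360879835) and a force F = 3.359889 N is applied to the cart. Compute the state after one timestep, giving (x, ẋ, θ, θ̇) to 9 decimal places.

sinθ=-0.205322305, cosθ=0.978694412
temp = (F + m·l·θ̇²·sinθ)/(M+m) = (3.359889 + -0.001946195)/0.916219 = 3.665000185
θ̈ = (g·sinθ − cosθ·temp)/(l·(4/3 − m·cos²θ/(M+m))) = -6.332711350
ẍ = temp − m·l·θ̈·cosθ/(M+m) = 4.157337252
Euler: x'=1.032319066+0.040096·0.616564618=1.057040841, ẋ'=0.616564618+0.040096·4.157337252=0.783257212
       θ'=-0.206793017+0.040096·-0.360879835=-0.221262855, θ̇'=-0.360879835+0.040096·-6.332711350=-0.614796229

(1.057040841, 0.783257212, -0.221262855, -0.614796229)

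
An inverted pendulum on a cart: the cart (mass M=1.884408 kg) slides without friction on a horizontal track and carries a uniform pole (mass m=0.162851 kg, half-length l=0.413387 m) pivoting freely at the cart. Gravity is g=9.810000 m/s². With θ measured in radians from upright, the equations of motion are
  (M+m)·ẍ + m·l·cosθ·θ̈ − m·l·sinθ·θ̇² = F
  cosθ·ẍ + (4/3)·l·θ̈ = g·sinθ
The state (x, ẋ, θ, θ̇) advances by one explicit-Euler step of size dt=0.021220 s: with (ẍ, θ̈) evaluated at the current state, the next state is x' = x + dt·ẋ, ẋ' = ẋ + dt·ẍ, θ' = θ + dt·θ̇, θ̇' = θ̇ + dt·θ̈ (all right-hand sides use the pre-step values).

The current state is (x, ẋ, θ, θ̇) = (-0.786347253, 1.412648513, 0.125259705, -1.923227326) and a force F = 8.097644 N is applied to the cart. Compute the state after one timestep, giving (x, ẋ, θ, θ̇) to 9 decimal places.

sinθ=0.124932408, cosθ=0.992165255
temp = (F + m·l·θ̇²·sinθ)/(M+m) = (8.097644 + 0.031108824)/2.047259 = 3.970554202
θ̈ = (g·sinθ − cosθ·temp)/(l·(4/3 − m·cos²θ/(M+m))) = -5.230903352
ẍ = temp − m·l·θ̈·cosθ/(M+m) = 4.141215547
Euler: x'=-0.786347253+0.021220·1.412648513=-0.756370852, ẋ'=1.412648513+0.021220·4.141215547=1.500525107
       θ'=0.125259705+0.021220·-1.923227326=0.084448821, θ̇'=-1.923227326+0.021220·-5.230903352=-2.034227095

(-0.756370852, 1.500525107, 0.084448821, -2.034227095)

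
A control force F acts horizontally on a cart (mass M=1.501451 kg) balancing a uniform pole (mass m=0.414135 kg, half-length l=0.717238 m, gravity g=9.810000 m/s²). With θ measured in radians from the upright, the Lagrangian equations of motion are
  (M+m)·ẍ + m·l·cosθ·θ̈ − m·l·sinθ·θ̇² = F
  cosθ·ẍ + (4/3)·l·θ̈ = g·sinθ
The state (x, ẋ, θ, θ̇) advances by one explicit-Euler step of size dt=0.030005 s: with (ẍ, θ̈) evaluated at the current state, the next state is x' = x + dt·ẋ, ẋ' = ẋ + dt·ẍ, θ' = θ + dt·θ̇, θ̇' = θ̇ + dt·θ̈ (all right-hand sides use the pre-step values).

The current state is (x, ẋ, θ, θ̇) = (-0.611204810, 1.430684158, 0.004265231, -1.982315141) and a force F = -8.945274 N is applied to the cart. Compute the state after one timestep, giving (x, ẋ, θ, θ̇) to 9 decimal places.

(-0.568277132, 1.263304021, -0.055214135, -1.805978195)

sinθ=0.004265218, cosθ=0.999990904
temp = (F + m·l·θ̇²·sinθ)/(M+m) = (-8.945274 + 0.004978424)/1.915586 = -4.667133491
θ̈ = (g·sinθ − cosθ·temp)/(l·(4/3 − m·cos²θ/(M+m))) = 5.876918703
ẍ = temp − m·l·θ̈·cosθ/(M+m) = -5.578408174
Euler: x'=-0.611204810+0.030005·1.430684158=-0.568277132, ẋ'=1.430684158+0.030005·-5.578408174=1.263304021
       θ'=0.004265231+0.030005·-1.982315141=-0.055214135, θ̇'=-1.982315141+0.030005·5.876918703=-1.805978195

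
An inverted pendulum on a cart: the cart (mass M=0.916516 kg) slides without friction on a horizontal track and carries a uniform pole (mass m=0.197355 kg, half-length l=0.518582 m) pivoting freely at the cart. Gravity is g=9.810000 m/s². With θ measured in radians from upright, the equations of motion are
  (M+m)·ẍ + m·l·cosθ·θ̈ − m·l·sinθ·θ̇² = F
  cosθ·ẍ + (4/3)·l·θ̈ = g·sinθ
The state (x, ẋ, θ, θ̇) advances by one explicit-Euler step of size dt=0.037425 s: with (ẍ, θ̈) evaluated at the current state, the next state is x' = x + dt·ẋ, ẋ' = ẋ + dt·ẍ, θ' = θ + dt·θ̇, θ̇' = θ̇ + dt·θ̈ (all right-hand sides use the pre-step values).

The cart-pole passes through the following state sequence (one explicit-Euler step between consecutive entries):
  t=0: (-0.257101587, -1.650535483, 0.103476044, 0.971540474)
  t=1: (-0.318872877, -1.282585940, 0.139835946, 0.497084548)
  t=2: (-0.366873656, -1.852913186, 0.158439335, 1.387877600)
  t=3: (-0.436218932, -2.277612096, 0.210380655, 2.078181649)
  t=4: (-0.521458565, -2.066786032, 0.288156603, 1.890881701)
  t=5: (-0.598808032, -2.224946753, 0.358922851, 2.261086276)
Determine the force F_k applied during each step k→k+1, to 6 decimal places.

step 0→1:
  ẍ = (ẋ'−ẋ)/dt = (-1.282585940−-1.650535483)/0.037425 = 9.831651
  θ̈ = (θ̇'−θ̇)/dt = (0.497084548−0.971540474)/0.037425 = -12.677513
  sinθ=0.103291, cosθ=0.994651
  F = (M+m)·ẍ + m·l·cosθ·θ̈ − m·l·sinθ·θ̇² = 10.951191 + -1.290537 − 0.009978 = 9.650676
step 1→2:
  ẍ = (ẋ'−ẋ)/dt = (-1.852913186−-1.282585940)/0.037425 = -15.239205
  θ̈ = (θ̇'−θ̇)/dt = (1.387877600−0.497084548)/0.037425 = 23.802086
  sinθ=0.139381, cosθ=0.990239
  F = (M+m)·ẍ + m·l·cosθ·θ̈ − m·l·sinθ·θ̇² = -16.974508 + 2.412240 − 0.003525 = -14.565793
step 2→3:
  ẍ = (ẋ'−ẋ)/dt = (-2.277612096−-1.852913186)/0.037425 = -11.348000
  θ̈ = (θ̇'−θ̇)/dt = (2.078181649−1.387877600)/0.037425 = 18.444998
  sinθ=0.157777, cosθ=0.987475
  F = (M+m)·ẍ + m·l·cosθ·θ̈ − m·l·sinθ·θ̇² = -12.640208 + 1.864104 − 0.031104 = -10.807208
step 3→4:
  ẍ = (ẋ'−ẋ)/dt = (-2.066786032−-2.277612096)/0.037425 = 5.633295
  θ̈ = (θ̇'−θ̇)/dt = (1.890881701−2.078181649)/0.037425 = -5.004675
  sinθ=0.208832, cosθ=0.977951
  F = (M+m)·ẍ + m·l·cosθ·θ̈ − m·l·sinθ·θ̇² = 6.274764 + -0.500909 − 0.092306 = 5.681549
step 4→5:
  ẍ = (ẋ'−ẋ)/dt = (-2.224946753−-2.066786032)/0.037425 = -4.226071
  θ̈ = (θ̇'−θ̇)/dt = (2.261086276−1.890881701)/0.037425 = 9.891906
  sinθ=0.284185, cosθ=0.958769
  F = (M+m)·ẍ + m·l·cosθ·θ̈ − m·l·sinθ·θ̇² = -4.707298 + 0.970643 − 0.103991 = -3.840646

F_0 = 9.650676 N
F_1 = -14.565793 N
F_2 = -10.807208 N
F_3 = 5.681549 N
F_4 = -3.840646 N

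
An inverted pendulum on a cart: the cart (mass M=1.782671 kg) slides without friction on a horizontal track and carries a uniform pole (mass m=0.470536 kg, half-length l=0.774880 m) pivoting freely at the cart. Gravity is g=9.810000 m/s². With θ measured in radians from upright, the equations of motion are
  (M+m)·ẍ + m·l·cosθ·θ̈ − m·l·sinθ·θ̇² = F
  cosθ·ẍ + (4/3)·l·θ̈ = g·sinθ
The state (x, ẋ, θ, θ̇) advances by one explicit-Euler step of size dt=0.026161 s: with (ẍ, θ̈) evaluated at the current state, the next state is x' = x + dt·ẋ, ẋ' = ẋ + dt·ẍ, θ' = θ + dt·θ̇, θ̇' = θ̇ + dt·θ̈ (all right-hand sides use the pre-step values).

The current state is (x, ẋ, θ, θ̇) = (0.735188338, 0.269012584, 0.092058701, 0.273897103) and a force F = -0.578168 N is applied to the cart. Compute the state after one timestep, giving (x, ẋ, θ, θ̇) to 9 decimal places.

sinθ=0.091928726, cosθ=0.995765590
temp = (F + m·l·θ̇²·sinθ)/(M+m) = (-0.578168 + 0.002514510)/2.253207 = -0.255481849
θ̈ = (g·sinθ − cosθ·temp)/(l·(4/3 − m·cos²θ/(M+m))) = 1.324842762
ẍ = temp − m·l·θ̈·cosθ/(M+m) = -0.468957166
Euler: x'=0.735188338+0.026161·0.269012584=0.742225976, ẋ'=0.269012584+0.026161·-0.468957166=0.256744196
       θ'=0.092058701+0.026161·0.273897103=0.099224123, θ̇'=0.273897103+0.026161·1.324842762=0.308556314

(0.742225976, 0.256744196, 0.099224123, 0.308556314)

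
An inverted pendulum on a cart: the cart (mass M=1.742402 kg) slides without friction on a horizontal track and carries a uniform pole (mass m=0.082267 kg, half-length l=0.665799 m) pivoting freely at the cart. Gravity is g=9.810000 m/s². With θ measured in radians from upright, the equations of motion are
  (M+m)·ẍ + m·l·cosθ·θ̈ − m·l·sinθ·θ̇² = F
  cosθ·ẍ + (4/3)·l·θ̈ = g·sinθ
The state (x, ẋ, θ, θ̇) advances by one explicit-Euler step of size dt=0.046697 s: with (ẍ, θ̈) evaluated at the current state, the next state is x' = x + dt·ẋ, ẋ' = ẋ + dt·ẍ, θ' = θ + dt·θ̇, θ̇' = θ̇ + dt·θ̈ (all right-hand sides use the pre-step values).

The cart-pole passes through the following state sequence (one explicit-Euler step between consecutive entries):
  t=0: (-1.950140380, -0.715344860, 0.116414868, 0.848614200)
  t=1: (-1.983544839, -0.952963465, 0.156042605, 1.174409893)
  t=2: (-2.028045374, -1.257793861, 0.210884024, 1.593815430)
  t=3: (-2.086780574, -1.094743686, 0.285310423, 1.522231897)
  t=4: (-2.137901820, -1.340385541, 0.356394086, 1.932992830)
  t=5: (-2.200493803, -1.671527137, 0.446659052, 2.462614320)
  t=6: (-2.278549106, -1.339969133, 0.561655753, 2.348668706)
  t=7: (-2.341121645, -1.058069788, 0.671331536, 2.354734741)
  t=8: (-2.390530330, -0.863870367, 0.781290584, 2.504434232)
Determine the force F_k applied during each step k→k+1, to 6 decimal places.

step 0→1:
  ẍ = (ẋ'−ẋ)/dt = (-0.952963465−-0.715344860)/0.046697 = -5.088520
  θ̈ = (θ̇'−θ̇)/dt = (1.174409893−0.848614200)/0.046697 = 6.976801
  sinθ=0.116152, cosθ=0.993231
  F = (M+m)·ẍ + m·l·cosθ·θ̈ − m·l·sinθ·θ̇² = -9.284864 + 0.379556 − 0.004582 = -8.909890
step 1→2:
  ẍ = (ẋ'−ẋ)/dt = (-1.257793861−-0.952963465)/0.046697 = -6.527837
  θ̈ = (θ̇'−θ̇)/dt = (1.593815430−1.174409893)/0.046697 = 8.981424
  sinθ=0.155410, cosθ=0.987850
  F = (M+m)·ẍ + m·l·cosθ·θ̈ − m·l·sinθ·θ̇² = -11.911141 + 0.485965 − 0.011741 = -11.436917
step 2→3:
  ẍ = (ẋ'−ẋ)/dt = (-1.094743686−-1.257793861)/0.046697 = 3.491663
  θ̈ = (θ̇'−θ̇)/dt = (1.522231897−1.593815430)/0.046697 = -1.532936
  sinθ=0.209324, cosθ=0.977846
  F = (M+m)·ẍ + m·l·cosθ·θ̈ − m·l·sinθ·θ̇² = 6.371129 + -0.082104 − 0.029125 = 6.259900
step 3→4:
  ẍ = (ẋ'−ẋ)/dt = (-1.340385541−-1.094743686)/0.046697 = -5.260335
  θ̈ = (θ̇'−θ̇)/dt = (1.932992830−1.522231897)/0.046697 = 8.796302
  sinθ=0.281455, cosθ=0.959574
  F = (M+m)·ẍ + m·l·cosθ·θ̈ − m·l·sinθ·θ̇² = -9.598370 + 0.462325 − 0.035722 = -9.171767
step 4→5:
  ẍ = (ẋ'−ẋ)/dt = (-1.671527137−-1.340385541)/0.046697 = -7.091282
  θ̈ = (θ̇'−θ̇)/dt = (2.462614320−1.932992830)/0.046697 = 11.341660
  sinθ=0.348897, cosθ=0.937161
  F = (M+m)·ẍ + m·l·cosθ·θ̈ − m·l·sinθ·θ̇² = -12.939242 + 0.582183 − 0.071405 = -12.428464
step 5→6:
  ẍ = (ẋ'−ẋ)/dt = (-1.339969133−-1.671527137)/0.046697 = 7.100199
  θ̈ = (θ̇'−θ̇)/dt = (2.348668706−2.462614320)/0.046697 = -2.440106
  sinθ=0.431955, cosθ=0.901895
  F = (M+m)·ẍ + m·l·cosθ·θ̈ − m·l·sinθ·θ̇² = 12.955513 + -0.120541 − 0.143483 = 12.691490
step 6→7:
  ẍ = (ẋ'−ẋ)/dt = (-1.058069788−-1.339969133)/0.046697 = 6.036776
  θ̈ = (θ̇'−θ̇)/dt = (2.354734741−2.348668706)/0.046697 = 0.129902
  sinθ=0.532588, cosθ=0.846374
  F = (M+m)·ẍ + m·l·cosθ·θ̈ − m·l·sinθ·θ̇² = 11.015119 + 0.006022 − 0.160918 = 10.860223
step 7→8:
  ẍ = (ẋ'−ẋ)/dt = (-0.863870367−-1.058069788)/0.046697 = 4.158713
  θ̈ = (θ̇'−θ̇)/dt = (2.504434232−2.354734741)/0.046697 = 3.205762
  sinθ=0.622029, cosθ=0.782994
  F = (M+m)·ẍ + m·l·cosθ·θ̈ − m·l·sinθ·θ̇² = 7.588275 + 0.137486 − 0.188914 = 7.536847

F_0 = -8.909890 N
F_1 = -11.436917 N
F_2 = 6.259900 N
F_3 = -9.171767 N
F_4 = -12.428464 N
F_5 = 12.691490 N
F_6 = 10.860223 N
F_7 = 7.536847 N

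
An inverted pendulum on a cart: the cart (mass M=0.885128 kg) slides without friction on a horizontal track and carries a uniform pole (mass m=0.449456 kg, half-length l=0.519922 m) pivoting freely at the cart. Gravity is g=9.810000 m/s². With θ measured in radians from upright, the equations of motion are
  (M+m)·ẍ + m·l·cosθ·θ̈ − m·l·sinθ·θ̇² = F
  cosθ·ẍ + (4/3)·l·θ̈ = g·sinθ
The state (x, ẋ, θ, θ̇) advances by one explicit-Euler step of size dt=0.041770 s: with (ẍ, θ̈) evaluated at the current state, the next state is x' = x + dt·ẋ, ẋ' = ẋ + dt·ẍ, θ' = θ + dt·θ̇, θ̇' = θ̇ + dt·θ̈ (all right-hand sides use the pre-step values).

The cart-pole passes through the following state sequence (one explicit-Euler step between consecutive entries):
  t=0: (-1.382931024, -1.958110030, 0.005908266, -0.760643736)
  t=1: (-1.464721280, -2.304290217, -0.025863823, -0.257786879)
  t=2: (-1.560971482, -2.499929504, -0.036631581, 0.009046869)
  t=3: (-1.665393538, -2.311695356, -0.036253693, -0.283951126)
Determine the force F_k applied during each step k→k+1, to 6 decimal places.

F_0 = -8.248344 N
F_1 = -4.758125 N
F_2 = 4.376152 N

step 0→1:
  ẍ = (ẋ'−ẋ)/dt = (-2.304290217−-1.958110030)/0.041770 = -8.287771
  θ̈ = (θ̇'−θ̇)/dt = (-0.257786879−-0.760643736)/0.041770 = 12.038709
  sinθ=0.005908, cosθ=0.999983
  F = (M+m)·ẍ + m·l·cosθ·θ̈ − m·l·sinθ·θ̇² = -11.060726 + 2.813181 − 0.000799 = -8.248344
step 1→2:
  ẍ = (ẋ'−ẋ)/dt = (-2.499929504−-2.304290217)/0.041770 = -4.683727
  θ̈ = (θ̇'−θ̇)/dt = (0.009046869−-0.257786879)/0.041770 = 6.388167
  sinθ=-0.025861, cosθ=0.999666
  F = (M+m)·ẍ + m·l·cosθ·θ̈ − m·l·sinθ·θ̇² = -6.250827 + 1.492301 − -0.000402 = -4.758125
step 2→3:
  ẍ = (ẋ'−ẋ)/dt = (-2.311695356−-2.499929504)/0.041770 = 4.506444
  θ̈ = (θ̇'−θ̇)/dt = (-0.283951126−0.009046869)/0.041770 = -7.014556
  sinθ=-0.036623, cosθ=0.999329
  F = (M+m)·ẍ + m·l·cosθ·θ̈ − m·l·sinθ·θ̇² = 6.014228 + -1.638076 − -0.000001 = 4.376152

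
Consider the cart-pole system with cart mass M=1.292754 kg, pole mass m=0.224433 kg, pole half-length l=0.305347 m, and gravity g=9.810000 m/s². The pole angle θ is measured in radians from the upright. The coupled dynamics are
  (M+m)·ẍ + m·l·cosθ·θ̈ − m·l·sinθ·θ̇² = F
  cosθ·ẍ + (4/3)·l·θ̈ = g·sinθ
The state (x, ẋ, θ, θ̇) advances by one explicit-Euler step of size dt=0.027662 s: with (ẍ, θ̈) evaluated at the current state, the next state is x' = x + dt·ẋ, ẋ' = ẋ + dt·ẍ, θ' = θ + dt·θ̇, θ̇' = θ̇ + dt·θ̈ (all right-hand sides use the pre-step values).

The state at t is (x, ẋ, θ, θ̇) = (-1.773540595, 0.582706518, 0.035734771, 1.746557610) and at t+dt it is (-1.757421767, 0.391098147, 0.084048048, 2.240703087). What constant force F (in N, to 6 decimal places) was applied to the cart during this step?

ẍ = (ẋ'−ẋ)/dt = (0.391098147−0.582706518)/0.027662 = -6.926772
θ̈ = (θ̇'−θ̇)/dt = (2.240703087−1.746557610)/0.027662 = 17.863693
sinθ=0.035727, cosθ=0.999362
F = (M+m)·ẍ + m·l·cosθ·θ̈ − m·l·sinθ·θ̇² = -10.509209 + 1.223416 − 0.007469 = -9.293261

F = -9.293261 N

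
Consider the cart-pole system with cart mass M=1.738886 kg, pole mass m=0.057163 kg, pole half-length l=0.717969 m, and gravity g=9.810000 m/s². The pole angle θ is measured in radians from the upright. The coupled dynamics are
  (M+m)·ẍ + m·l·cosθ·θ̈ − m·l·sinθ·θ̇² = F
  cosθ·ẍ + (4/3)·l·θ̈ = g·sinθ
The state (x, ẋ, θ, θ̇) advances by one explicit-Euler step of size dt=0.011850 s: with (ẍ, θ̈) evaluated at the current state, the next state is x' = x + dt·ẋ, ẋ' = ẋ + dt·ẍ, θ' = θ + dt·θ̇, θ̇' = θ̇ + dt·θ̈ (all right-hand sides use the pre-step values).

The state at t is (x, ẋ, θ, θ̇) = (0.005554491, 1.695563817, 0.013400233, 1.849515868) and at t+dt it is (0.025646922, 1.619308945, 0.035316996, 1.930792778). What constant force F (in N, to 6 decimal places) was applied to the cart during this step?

ẍ = (ẋ'−ẋ)/dt = (1.619308945−1.695563817)/0.011850 = -6.435010
θ̈ = (θ̇'−θ̇)/dt = (1.930792778−1.849515868)/0.011850 = 6.858811
sinθ=0.013400, cosθ=0.999910
F = (M+m)·ẍ + m·l·cosθ·θ̈ − m·l·sinθ·θ̇² = -11.557594 + 0.281469 − 0.001881 = -11.278006

F = -11.278006 N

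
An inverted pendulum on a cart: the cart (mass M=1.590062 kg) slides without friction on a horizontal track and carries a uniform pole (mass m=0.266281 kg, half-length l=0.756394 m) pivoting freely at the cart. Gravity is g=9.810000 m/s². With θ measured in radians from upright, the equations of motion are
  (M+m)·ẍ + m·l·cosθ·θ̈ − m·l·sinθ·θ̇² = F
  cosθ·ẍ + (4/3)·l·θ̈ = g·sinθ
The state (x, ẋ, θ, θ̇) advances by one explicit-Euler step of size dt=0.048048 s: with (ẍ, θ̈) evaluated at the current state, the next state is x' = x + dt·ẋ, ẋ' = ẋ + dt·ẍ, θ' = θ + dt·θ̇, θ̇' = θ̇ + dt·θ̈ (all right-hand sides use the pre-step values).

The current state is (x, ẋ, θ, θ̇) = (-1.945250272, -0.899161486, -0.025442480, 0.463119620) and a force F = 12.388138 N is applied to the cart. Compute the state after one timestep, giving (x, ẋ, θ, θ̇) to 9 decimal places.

(-1.988453183, -0.538478058, -0.003190508, 0.093711213)

sinθ=-0.025439735, cosθ=0.999676358
temp = (F + m·l·θ̇²·sinθ)/(M+m) = (12.388138 + -0.001098973)/1.856343 = 6.672818023
θ̈ = (g·sinθ − cosθ·temp)/(l·(4/3 − m·cos²θ/(M+m))) = -7.688320156
ẍ = temp − m·l·θ̈·cosθ/(M+m) = 7.506731342
Euler: x'=-1.945250272+0.048048·-0.899161486=-1.988453183, ẋ'=-0.899161486+0.048048·7.506731342=-0.538478058
       θ'=-0.025442480+0.048048·0.463119620=-0.003190508, θ̇'=0.463119620+0.048048·-7.688320156=0.093711213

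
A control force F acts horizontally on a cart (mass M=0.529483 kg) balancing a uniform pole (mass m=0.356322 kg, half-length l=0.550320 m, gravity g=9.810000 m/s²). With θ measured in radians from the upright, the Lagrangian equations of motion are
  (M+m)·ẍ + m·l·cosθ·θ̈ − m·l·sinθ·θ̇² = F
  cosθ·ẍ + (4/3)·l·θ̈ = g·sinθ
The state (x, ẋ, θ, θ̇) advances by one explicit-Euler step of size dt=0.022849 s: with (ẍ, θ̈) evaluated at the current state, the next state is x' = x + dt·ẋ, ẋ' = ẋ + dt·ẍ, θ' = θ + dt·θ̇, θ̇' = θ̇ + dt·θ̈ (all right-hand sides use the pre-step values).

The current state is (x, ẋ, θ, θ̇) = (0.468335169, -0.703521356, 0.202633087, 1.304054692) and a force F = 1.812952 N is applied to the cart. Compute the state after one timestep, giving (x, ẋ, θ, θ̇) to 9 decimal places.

sinθ=0.201249240, cosθ=0.979540067
temp = (F + m·l·θ̇²·sinθ)/(M+m) = (1.812952 + 0.067109468)/0.885805 = 2.122432666
θ̈ = (g·sinθ − cosθ·temp)/(l·(4/3 − m·cos²θ/(M+m))) = -0.200924024
ẍ = temp − m·l·θ̈·cosθ/(M+m) = 2.166001293
Euler: x'=0.468335169+0.022849·-0.703521356=0.452260410, ẋ'=-0.703521356+0.022849·2.166001293=-0.654030392
       θ'=0.202633087+0.022849·1.304054692=0.232429433, θ̇'=1.304054692+0.022849·-0.200924024=1.299463779

(0.452260410, -0.654030392, 0.232429433, 1.299463779)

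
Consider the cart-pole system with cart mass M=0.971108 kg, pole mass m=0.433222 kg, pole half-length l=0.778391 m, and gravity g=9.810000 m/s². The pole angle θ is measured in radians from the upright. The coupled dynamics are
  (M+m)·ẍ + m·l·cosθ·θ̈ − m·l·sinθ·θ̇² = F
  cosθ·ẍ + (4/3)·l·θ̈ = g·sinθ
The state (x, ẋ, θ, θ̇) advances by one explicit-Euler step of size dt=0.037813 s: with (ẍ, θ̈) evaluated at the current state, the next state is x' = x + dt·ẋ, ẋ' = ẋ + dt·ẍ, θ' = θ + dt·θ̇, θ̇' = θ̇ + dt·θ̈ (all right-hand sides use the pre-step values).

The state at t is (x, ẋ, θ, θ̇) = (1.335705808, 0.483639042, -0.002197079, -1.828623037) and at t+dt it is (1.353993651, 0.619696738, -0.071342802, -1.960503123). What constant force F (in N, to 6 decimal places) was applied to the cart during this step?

ẍ = (ẋ'−ẋ)/dt = (0.619696738−0.483639042)/0.037813 = 3.598172
θ̈ = (θ̇'−θ̇)/dt = (-1.960503123−-1.828623037)/0.037813 = -3.487692
sinθ=-0.002197, cosθ=0.999998
F = (M+m)·ẍ + m·l·cosθ·θ̈ − m·l·sinθ·θ̇² = 5.053022 + -1.176103 − -0.002477 = 3.879396

F = 3.879396 N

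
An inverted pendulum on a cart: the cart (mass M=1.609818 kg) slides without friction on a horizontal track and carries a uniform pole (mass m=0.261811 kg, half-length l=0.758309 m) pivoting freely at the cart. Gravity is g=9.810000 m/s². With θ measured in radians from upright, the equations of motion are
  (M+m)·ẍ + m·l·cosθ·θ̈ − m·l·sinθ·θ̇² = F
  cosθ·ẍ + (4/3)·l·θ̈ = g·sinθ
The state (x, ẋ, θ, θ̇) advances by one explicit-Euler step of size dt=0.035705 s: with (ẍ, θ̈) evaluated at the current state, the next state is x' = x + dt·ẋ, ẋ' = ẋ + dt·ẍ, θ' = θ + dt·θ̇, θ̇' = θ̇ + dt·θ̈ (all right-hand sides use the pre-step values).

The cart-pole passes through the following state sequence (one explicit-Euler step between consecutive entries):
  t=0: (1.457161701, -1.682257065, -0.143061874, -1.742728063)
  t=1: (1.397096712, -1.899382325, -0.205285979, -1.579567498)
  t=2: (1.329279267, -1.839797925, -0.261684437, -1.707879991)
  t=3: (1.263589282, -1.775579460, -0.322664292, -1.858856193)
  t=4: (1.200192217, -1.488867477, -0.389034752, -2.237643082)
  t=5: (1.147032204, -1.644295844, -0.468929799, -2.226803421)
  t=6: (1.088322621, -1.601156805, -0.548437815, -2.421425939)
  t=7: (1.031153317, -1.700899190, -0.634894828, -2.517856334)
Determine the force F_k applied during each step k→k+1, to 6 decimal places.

step 0→1:
  ẍ = (ẋ'−ẋ)/dt = (-1.899382325−-1.682257065)/0.035705 = -6.081088
  θ̈ = (θ̇'−θ̇)/dt = (-1.579567498−-1.742728063)/0.035705 = 4.569684
  sinθ=-0.142574, cosθ=0.989784
  F = (M+m)·ẍ + m·l·cosθ·θ̈ − m·l·sinθ·θ̇² = -11.381541 + 0.897968 − -0.085968 = -10.397606
step 1→2:
  ẍ = (ẋ'−ẋ)/dt = (-1.839797925−-1.899382325)/0.035705 = 1.668797
  θ̈ = (θ̇'−θ̇)/dt = (-1.707879991−-1.579567498)/0.035705 = -3.593684
  sinθ=-0.203847, cosθ=0.979003
  F = (M+m)·ẍ + m·l·cosθ·θ̈ − m·l·sinθ·θ̇² = 3.123369 + -0.698486 − -0.100975 = 2.525858
step 2→3:
  ẍ = (ẋ'−ẋ)/dt = (-1.775579460−-1.839797925)/0.035705 = 1.798585
  θ̈ = (θ̇'−θ̇)/dt = (-1.858856193−-1.707879991)/0.035705 = -4.228433
  sinθ=-0.258708, cosθ=0.965956
  F = (M+m)·ẍ + m·l·cosθ·θ̈ − m·l·sinθ·θ̇² = 3.366283 + -0.810906 − -0.149816 = 2.705193
step 3→4:
  ẍ = (ẋ'−ẋ)/dt = (-1.488867477−-1.775579460)/0.035705 = 8.030023
  θ̈ = (θ̇'−θ̇)/dt = (-2.237643082−-1.858856193)/0.035705 = -10.608791
  sinθ=-0.317094, cosθ=0.948394
  F = (M+m)·ẍ + m·l·cosθ·θ̈ − m·l·sinθ·θ̇² = 15.029225 + -1.997509 − -0.217528 = 13.249243
step 4→5:
  ẍ = (ẋ'−ẋ)/dt = (-1.644295844−-1.488867477)/0.035705 = -4.353126
  θ̈ = (θ̇'−θ̇)/dt = (-2.226803421−-2.237643082)/0.035705 = 0.303589
  sinθ=-0.379295, cosθ=0.925276
  F = (M+m)·ẍ + m·l·cosθ·θ̈ − m·l·sinθ·θ̇² = -8.147437 + 0.055769 − -0.377045 = -7.714623
step 5→6:
  ẍ = (ẋ'−ẋ)/dt = (-1.601156805−-1.644295844)/0.035705 = 1.208207
  θ̈ = (θ̇'−θ̇)/dt = (-2.421425939−-2.226803421)/0.035705 = -5.450848
  sinθ=-0.451932, cosθ=0.892052
  F = (M+m)·ẍ + m·l·cosθ·θ̈ − m·l·sinθ·θ̇² = 2.261316 + -0.965358 − -0.444909 = 1.740866
step 6→7:
  ẍ = (ẋ'−ẋ)/dt = (-1.700899190−-1.601156805)/0.035705 = -2.793513
  θ̈ = (θ̇'−θ̇)/dt = (-2.517856334−-2.421425939)/0.035705 = -2.700753
  sinθ=-0.521355, cosθ=0.853340
  F = (M+m)·ẍ + m·l·cosθ·θ̈ − m·l·sinθ·θ̇² = -5.228420 + -0.457553 − -0.606890 = -5.079083

F_0 = -10.397606 N
F_1 = 2.525858 N
F_2 = 2.705193 N
F_3 = 13.249243 N
F_4 = -7.714623 N
F_5 = 1.740866 N
F_6 = -5.079083 N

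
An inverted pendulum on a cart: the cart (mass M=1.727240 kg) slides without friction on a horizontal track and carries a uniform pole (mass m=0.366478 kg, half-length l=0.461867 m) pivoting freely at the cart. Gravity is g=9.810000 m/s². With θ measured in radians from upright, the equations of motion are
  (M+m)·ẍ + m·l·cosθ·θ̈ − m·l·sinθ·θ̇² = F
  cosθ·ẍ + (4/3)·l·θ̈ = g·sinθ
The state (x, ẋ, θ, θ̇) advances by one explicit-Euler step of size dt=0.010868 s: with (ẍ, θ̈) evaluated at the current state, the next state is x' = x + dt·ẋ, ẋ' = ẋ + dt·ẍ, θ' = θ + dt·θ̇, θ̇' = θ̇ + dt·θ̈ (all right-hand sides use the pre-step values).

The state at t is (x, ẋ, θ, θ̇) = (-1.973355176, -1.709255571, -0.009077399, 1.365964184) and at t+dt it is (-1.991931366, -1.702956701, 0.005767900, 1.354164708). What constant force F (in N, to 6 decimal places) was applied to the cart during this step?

F = 1.032579 N

ẍ = (ẋ'−ẋ)/dt = (-1.702956701−-1.709255571)/0.010868 = 0.579579
θ̈ = (θ̇'−θ̇)/dt = (1.354164708−1.365964184)/0.010868 = -1.085708
sinθ=-0.009077, cosθ=0.999959
F = (M+m)·ẍ + m·l·cosθ·θ̈ − m·l·sinθ·θ̇² = 1.213476 + -0.183764 − -0.002867 = 1.032579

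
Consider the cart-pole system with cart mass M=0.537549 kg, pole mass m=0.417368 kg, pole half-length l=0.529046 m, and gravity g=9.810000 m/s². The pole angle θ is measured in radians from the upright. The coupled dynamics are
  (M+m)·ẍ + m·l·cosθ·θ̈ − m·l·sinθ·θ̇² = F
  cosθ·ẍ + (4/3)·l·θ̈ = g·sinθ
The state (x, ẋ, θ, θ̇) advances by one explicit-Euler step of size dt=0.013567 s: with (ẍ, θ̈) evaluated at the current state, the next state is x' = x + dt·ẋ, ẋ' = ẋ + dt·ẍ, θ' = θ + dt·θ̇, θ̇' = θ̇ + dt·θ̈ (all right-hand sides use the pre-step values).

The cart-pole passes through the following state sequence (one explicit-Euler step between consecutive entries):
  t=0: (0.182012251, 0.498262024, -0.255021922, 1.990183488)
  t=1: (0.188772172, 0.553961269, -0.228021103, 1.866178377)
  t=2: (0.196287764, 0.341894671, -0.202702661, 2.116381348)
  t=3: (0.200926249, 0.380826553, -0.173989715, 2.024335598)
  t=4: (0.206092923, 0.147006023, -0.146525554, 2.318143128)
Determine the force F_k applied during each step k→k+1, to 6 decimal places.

step 0→1:
  ẍ = (ẋ'−ẋ)/dt = (0.553961269−0.498262024)/0.013567 = 4.105495
  θ̈ = (θ̇'−θ̇)/dt = (1.866178377−1.990183488)/0.013567 = -9.140201
  sinθ=-0.252267, cosθ=0.967658
  F = (M+m)·ẍ + m·l·cosθ·θ̈ − m·l·sinθ·θ̇² = 3.920407 + -1.952946 − -0.220627 = 2.188088
step 1→2:
  ẍ = (ẋ'−ẋ)/dt = (0.341894671−0.553961269)/0.013567 = -15.631061
  θ̈ = (θ̇'−θ̇)/dt = (2.116381348−1.866178377)/0.013567 = 18.442026
  sinθ=-0.226050, cosθ=0.974116
  F = (M+m)·ẍ + m·l·cosθ·θ̈ − m·l·sinθ·θ̇² = -14.926365 + 3.966722 − -0.173830 = -10.785814
step 2→3:
  ẍ = (ẋ'−ẋ)/dt = (0.380826553−0.341894671)/0.013567 = 2.869601
  θ̈ = (θ̇'−θ̇)/dt = (2.024335598−2.116381348)/0.013567 = -6.784532
  sinθ=-0.201317, cosθ=0.979526
  F = (M+m)·ẍ + m·l·cosθ·θ̈ − m·l·sinθ·θ̇² = 2.740231 + -1.467400 − -0.199105 = 1.471936
step 3→4:
  ẍ = (ẋ'−ẋ)/dt = (0.147006023−0.380826553)/0.013567 = -17.234505
  θ̈ = (θ̇'−θ̇)/dt = (2.318143128−2.024335598)/0.013567 = 21.656043
  sinθ=-0.173113, cosθ=0.984902
  F = (M+m)·ẍ + m·l·cosθ·θ̈ − m·l·sinθ·θ̇² = -16.457522 + 4.709607 − -0.156642 = -11.591273

F_0 = 2.188088 N
F_1 = -10.785814 N
F_2 = 1.471936 N
F_3 = -11.591273 N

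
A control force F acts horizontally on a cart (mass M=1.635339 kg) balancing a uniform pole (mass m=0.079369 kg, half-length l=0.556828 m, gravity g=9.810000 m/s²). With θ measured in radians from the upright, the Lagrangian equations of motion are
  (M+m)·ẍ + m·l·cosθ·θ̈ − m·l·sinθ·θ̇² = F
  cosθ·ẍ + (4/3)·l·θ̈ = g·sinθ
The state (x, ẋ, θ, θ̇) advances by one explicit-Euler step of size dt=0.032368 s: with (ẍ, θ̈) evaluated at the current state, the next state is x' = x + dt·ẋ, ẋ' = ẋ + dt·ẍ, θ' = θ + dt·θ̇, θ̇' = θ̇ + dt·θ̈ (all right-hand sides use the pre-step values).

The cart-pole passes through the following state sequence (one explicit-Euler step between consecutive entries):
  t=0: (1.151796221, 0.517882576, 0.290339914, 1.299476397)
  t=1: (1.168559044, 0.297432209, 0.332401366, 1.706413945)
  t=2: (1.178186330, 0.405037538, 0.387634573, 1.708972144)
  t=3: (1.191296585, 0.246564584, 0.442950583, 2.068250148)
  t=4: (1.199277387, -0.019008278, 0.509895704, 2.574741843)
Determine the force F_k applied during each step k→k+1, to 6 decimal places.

step 0→1:
  ẍ = (ẋ'−ẋ)/dt = (0.297432209−0.517882576)/0.032368 = -6.810750
  θ̈ = (θ̇'−θ̇)/dt = (1.706413945−1.299476397)/0.032368 = 12.572218
  sinθ=0.286278, cosθ=0.958147
  F = (M+m)·ẍ + m·l·cosθ·θ̈ − m·l·sinθ·θ̇² = -11.678448 + 0.532373 − 0.021365 = -11.167440
step 1→2:
  ẍ = (ẋ'−ẋ)/dt = (0.405037538−0.297432209)/0.032368 = 3.324436
  θ̈ = (θ̇'−θ̇)/dt = (1.708972144−1.706413945)/0.032368 = 0.079035
  sinθ=0.326314, cosθ=0.945261
  F = (M+m)·ẍ + m·l·cosθ·θ̈ − m·l·sinθ·θ̇² = 5.700436 + 0.003302 − 0.041993 = 5.661745
step 2→3:
  ẍ = (ẋ'−ẋ)/dt = (0.246564584−0.405037538)/0.032368 = -4.895976
  θ̈ = (θ̇'−θ̇)/dt = (2.068250148−1.708972144)/0.032368 = 11.099790
  sinθ=0.378000, cosθ=0.925806
  F = (M+m)·ẍ + m·l·cosθ·θ̈ − m·l·sinθ·θ̇² = -8.395169 + 0.454158 − 0.048790 = -7.989802
step 3→4:
  ẍ = (ẋ'−ẋ)/dt = (-0.019008278−0.246564584)/0.032368 = -8.204797
  θ̈ = (θ̇'−θ̇)/dt = (2.574741843−2.068250148)/0.032368 = 15.647914
  sinθ=0.428607, cosθ=0.903491
  F = (M+m)·ẍ + m·l·cosθ·θ̈ − m·l·sinθ·θ̇² = -14.068831 + 0.624816 − 0.081028 = -13.525043

F_0 = -11.167440 N
F_1 = 5.661745 N
F_2 = -7.989802 N
F_3 = -13.525043 N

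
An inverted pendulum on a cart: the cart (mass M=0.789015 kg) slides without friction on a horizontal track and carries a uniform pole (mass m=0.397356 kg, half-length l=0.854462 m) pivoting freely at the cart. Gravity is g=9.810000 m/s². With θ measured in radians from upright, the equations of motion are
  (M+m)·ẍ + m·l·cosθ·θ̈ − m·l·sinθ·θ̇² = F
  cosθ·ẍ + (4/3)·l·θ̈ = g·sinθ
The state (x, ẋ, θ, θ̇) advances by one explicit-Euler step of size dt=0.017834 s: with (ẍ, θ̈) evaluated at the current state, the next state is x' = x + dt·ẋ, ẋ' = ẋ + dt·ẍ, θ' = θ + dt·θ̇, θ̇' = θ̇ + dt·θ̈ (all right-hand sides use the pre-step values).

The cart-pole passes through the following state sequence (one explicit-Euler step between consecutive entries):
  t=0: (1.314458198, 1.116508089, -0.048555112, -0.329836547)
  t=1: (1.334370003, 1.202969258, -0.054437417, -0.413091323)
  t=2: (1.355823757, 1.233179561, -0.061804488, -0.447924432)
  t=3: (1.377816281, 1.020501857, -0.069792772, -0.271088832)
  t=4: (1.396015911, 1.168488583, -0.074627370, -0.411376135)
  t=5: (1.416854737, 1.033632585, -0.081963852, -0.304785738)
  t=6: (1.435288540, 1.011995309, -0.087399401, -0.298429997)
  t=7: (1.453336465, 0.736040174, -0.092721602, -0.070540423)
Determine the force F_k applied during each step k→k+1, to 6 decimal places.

step 0→1:
  ẍ = (ẋ'−ẋ)/dt = (1.202969258−1.116508089)/0.017834 = 4.848109
  θ̈ = (θ̇'−θ̇)/dt = (-0.413091323−-0.329836547)/0.017834 = -4.668318
  sinθ=-0.048536, cosθ=0.998821
  F = (M+m)·ẍ + m·l·cosθ·θ̈ − m·l·sinθ·θ̇² = 5.751655 + -1.583145 − -0.001793 = 4.170303
step 1→2:
  ẍ = (ẋ'−ẋ)/dt = (1.233179561−1.202969258)/0.017834 = 1.693972
  θ̈ = (θ̇'−θ̇)/dt = (-0.447924432−-0.413091323)/0.017834 = -1.953185
  sinθ=-0.054411, cosθ=0.998519
  F = (M+m)·ẍ + m·l·cosθ·θ̈ − m·l·sinθ·θ̇² = 2.009680 + -0.662174 − -0.003152 = 1.350658
step 2→3:
  ẍ = (ẋ'−ẋ)/dt = (1.020501857−1.233179561)/0.017834 = -11.925407
  θ̈ = (θ̇'−θ̇)/dt = (-0.271088832−-0.447924432)/0.017834 = 9.915644
  sinθ=-0.061765, cosθ=0.998091
  F = (M+m)·ẍ + m·l·cosθ·θ̈ − m·l·sinθ·θ̇² = -14.147957 + 3.360187 − -0.004208 = -10.783562
step 3→4:
  ẍ = (ẋ'−ẋ)/dt = (1.168488583−1.020501857)/0.017834 = 8.298011
  θ̈ = (θ̇'−θ̇)/dt = (-0.411376135−-0.271088832)/0.017834 = -7.866284
  sinθ=-0.069736, cosθ=0.997565
  F = (M+m)·ẍ + m·l·cosθ·θ̈ − m·l·sinθ·θ̇² = 9.844520 + -2.664303 − -0.001740 = 7.181957
step 4→5:
  ẍ = (ẋ'−ẋ)/dt = (1.033632585−1.168488583)/0.017834 = -7.561736
  θ̈ = (θ̇'−θ̇)/dt = (-0.304785738−-0.411376135)/0.017834 = 5.976808
  sinθ=-0.074558, cosθ=0.997217
  F = (M+m)·ẍ + m·l·cosθ·θ̈ − m·l·sinθ·θ̇² = -8.971024 + 2.023631 − -0.004284 = -6.943109
step 5→6:
  ẍ = (ẋ'−ẋ)/dt = (1.011995309−1.033632585)/0.017834 = -1.213260
  θ̈ = (θ̇'−θ̇)/dt = (-0.298429997−-0.304785738)/0.017834 = 0.356383
  sinθ=-0.081872, cosθ=0.996643
  F = (M+m)·ẍ + m·l·cosθ·θ̈ − m·l·sinθ·θ̇² = -1.439376 + 0.120595 − -0.002582 = -1.316199
step 6→7:
  ẍ = (ẋ'−ẋ)/dt = (0.736040174−1.011995309)/0.017834 = -15.473541
  θ̈ = (θ̇'−θ̇)/dt = (-0.070540423−-0.298429997)/0.017834 = 12.778377
  sinθ=-0.087288, cosθ=0.996183
  F = (M+m)·ẍ + m·l·cosθ·θ̈ − m·l·sinθ·θ̇² = -18.357361 + 4.322026 − -0.002639 = -14.032695

F_0 = 4.170303 N
F_1 = 1.350658 N
F_2 = -10.783562 N
F_3 = 7.181957 N
F_4 = -6.943109 N
F_5 = -1.316199 N
F_6 = -14.032695 N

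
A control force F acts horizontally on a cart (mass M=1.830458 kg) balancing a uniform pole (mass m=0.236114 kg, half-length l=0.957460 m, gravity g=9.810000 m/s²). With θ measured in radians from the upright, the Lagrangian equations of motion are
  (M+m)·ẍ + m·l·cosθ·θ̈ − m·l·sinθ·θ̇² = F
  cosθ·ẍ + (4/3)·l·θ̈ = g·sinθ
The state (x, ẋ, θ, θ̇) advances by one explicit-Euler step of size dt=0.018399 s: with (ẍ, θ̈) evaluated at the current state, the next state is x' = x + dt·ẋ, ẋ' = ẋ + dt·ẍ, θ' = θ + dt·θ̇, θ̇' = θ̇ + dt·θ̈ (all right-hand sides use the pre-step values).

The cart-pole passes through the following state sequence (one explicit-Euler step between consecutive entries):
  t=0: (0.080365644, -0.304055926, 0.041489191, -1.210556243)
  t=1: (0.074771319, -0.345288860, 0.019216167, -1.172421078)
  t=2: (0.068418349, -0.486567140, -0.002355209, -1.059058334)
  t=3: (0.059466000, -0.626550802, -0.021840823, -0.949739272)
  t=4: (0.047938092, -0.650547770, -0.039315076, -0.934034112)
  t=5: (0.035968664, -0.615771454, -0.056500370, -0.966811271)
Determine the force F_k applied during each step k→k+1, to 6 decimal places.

F_0 = -4.176850 N
F_1 = -14.481681 N
F_2 = -14.379133 N
F_3 = -2.497957 N
F_4 = 3.511397 N

step 0→1:
  ẍ = (ẋ'−ẋ)/dt = (-0.345288860−-0.304055926)/0.018399 = -2.241042
  θ̈ = (θ̇'−θ̇)/dt = (-1.172421078−-1.210556243)/0.018399 = 2.072676
  sinθ=0.041477, cosθ=0.999139
  F = (M+m)·ẍ + m·l·cosθ·θ̈ − m·l·sinθ·θ̇² = -4.631275 + 0.468166 − 0.013741 = -4.176850
step 1→2:
  ẍ = (ẋ'−ẋ)/dt = (-0.486567140−-0.345288860)/0.018399 = -7.678585
  θ̈ = (θ̇'−θ̇)/dt = (-1.059058334−-1.172421078)/0.018399 = 6.161354
  sinθ=0.019215, cosθ=0.999815
  F = (M+m)·ẍ + m·l·cosθ·θ̈ − m·l·sinθ·θ̇² = -15.868348 + 1.392638 − 0.005971 = -14.481681
step 2→3:
  ẍ = (ẋ'−ẋ)/dt = (-0.626550802−-0.486567140)/0.018399 = -7.608221
  θ̈ = (θ̇'−θ̇)/dt = (-0.949739272−-1.059058334)/0.018399 = 5.941576
  sinθ=-0.002355, cosθ=0.999997
  F = (M+m)·ẍ + m·l·cosθ·θ̈ − m·l·sinθ·θ̇² = -15.722937 + 1.343207 − -0.000597 = -14.379133
step 3→4:
  ẍ = (ẋ'−ẋ)/dt = (-0.650547770−-0.626550802)/0.018399 = -1.304254
  θ̈ = (θ̇'−θ̇)/dt = (-0.934034112−-0.949739272)/0.018399 = 0.853588
  sinθ=-0.021839, cosθ=0.999761
  F = (M+m)·ẍ + m·l·cosθ·θ̈ − m·l·sinθ·θ̇² = -2.695335 + 0.192924 − -0.004453 = -2.497957
step 4→5:
  ẍ = (ẋ'−ẋ)/dt = (-0.615771454−-0.650547770)/0.018399 = 1.890120
  θ̈ = (θ̇'−θ̇)/dt = (-0.966811271−-0.934034112)/0.018399 = -1.781464
  sinθ=-0.039305, cosθ=0.999227
  F = (M+m)·ẍ + m·l·cosθ·θ̈ − m·l·sinθ·θ̇² = 3.906069 + -0.402424 − -0.007752 = 3.511397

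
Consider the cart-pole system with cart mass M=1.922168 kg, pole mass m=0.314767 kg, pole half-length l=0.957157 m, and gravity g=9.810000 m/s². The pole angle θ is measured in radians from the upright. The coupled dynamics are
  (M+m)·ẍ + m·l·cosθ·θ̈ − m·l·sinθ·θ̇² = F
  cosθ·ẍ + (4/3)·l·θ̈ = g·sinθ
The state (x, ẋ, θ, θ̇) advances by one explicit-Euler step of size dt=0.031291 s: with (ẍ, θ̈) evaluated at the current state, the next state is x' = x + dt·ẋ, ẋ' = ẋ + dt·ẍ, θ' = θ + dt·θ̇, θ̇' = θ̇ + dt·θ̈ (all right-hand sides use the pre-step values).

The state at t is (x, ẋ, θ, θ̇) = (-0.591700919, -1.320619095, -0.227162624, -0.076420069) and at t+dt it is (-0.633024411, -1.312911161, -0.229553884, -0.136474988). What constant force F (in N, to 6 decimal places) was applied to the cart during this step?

ẍ = (ẋ'−ẋ)/dt = (-1.312911161−-1.320619095)/0.031291 = 0.246331
θ̈ = (θ̇'−θ̇)/dt = (-0.136474988−-0.076420069)/0.031291 = -1.919239
sinθ=-0.225214, cosθ=0.974309
F = (M+m)·ẍ + m·l·cosθ·θ̈ − m·l·sinθ·θ̇² = 0.551026 + -0.563376 − -0.000396 = -0.011954

F = -0.011954 N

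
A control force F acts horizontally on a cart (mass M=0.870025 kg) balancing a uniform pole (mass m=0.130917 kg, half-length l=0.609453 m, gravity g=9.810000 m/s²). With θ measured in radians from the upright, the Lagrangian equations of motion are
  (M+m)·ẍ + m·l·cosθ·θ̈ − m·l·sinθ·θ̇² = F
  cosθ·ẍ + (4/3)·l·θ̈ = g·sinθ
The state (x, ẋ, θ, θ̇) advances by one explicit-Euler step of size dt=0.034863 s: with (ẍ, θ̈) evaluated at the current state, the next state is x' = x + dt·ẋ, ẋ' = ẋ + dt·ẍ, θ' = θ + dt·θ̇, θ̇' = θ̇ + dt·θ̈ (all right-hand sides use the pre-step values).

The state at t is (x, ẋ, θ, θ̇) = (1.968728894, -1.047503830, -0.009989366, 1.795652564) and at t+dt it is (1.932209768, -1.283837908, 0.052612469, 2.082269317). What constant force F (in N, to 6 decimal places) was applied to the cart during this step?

F = -6.126832 N

ẍ = (ẋ'−ẋ)/dt = (-1.283837908−-1.047503830)/0.034863 = -6.778937
θ̈ = (θ̇'−θ̇)/dt = (2.082269317−1.795652564)/0.034863 = 8.221230
sinθ=-0.009989, cosθ=0.999950
F = (M+m)·ẍ + m·l·cosθ·θ̈ − m·l·sinθ·θ̇² = -6.785323 + 0.655921 − -0.002570 = -6.126832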